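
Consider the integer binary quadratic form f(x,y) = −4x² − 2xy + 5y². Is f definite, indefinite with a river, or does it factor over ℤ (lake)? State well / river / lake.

D = b²−4ac = (-2)² − 4·(-4)·5 = 84
D > 0 non-square ⇒ indefinite ⇒ periodic river

river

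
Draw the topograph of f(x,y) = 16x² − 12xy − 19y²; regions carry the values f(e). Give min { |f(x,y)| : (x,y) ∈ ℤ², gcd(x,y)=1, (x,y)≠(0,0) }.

descent: ρ → (-19,12,16)  [lands on river]
river: ρ → (16,20,-15)
river: ρ → (-15,10,21)
river: ρ → (21,32,-4)
river: ρ → (-4,32,21)
river: ρ → (21,10,-15)
river: ρ → (-15,20,16)
river: ρ → (16,12,-19)
river: ρ → (-19,26,9)
river: ρ → (9,28,-16)
river: ρ → (-16,36,1)
river: ρ → (1,36,-16)
river: ρ → (-16,28,9)
river: ρ → (9,26,-19)
closes: descent 1, river 14
min |a| on river = 1

1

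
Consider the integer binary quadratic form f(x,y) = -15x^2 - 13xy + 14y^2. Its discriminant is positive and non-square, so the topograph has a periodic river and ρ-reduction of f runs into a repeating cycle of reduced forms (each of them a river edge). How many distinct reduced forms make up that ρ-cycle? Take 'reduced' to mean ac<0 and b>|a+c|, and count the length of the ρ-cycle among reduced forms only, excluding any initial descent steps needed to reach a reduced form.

D = 1009, ⌊√D⌋ = 31
descent: ρ → (14,13,-15)  [lands on river]
river: ρ → (-15,17,12)
river: ρ → (12,31,-1)
river: ρ → (-1,31,12)
river: ρ → (12,17,-15)
river: ρ → (-15,13,14)
river: ρ → (14,15,-14)
river: ρ → (-14,13,15)
river: ρ → (15,17,-12)
river: ρ → (-12,31,1)
river: ρ → (1,31,-12)
river: ρ → (-12,17,15)
river: ρ → (15,13,-14)
river: ρ → (-14,15,14)
ρ-cycle length = 14 (tail of 1 descent step not counted)

14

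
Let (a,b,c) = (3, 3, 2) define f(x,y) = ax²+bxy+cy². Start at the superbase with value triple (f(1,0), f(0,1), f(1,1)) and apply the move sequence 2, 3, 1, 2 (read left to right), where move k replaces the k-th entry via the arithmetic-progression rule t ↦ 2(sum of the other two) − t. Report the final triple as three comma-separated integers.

start (3,2,8) = (f(1,0),f(0,1),f(1,1))
replace slot 2: 2·(3+8) − 2 = 20 → (3,20,8)
replace slot 3: 2·(3+20) − 8 = 38 → (3,20,38)
replace slot 1: 2·(20+38) − 3 = 113 → (113,20,38)
replace slot 2: 2·(113+38) − 20 = 282 → (113,282,38)

113,282,38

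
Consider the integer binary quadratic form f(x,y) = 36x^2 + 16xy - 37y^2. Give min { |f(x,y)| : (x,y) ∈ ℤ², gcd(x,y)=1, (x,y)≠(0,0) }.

river: ρ → (-37,58,15)
river: ρ → (15,62,-29)
river: ρ → (-29,54,23)
river: ρ → (23,38,-45)
river: ρ → (-45,52,16)
river: ρ → (16,44,-57)
river: ρ → (-57,70,3)
river: ρ → (3,74,-9)
river: ρ → (-9,70,19)
river: ρ → (19,44,-48)
river: ρ → (-48,52,15)
river: ρ → (15,68,-16)
river: ρ → (-16,60,31)
river: ρ → (31,64,-12)
river: ρ → (-12,56,51)
river: ρ → (51,46,-17)
river: ρ → (-17,56,36)
river: ρ → (36,16,-37)
closes: descent 0, river 18
min |a| on river = 3

3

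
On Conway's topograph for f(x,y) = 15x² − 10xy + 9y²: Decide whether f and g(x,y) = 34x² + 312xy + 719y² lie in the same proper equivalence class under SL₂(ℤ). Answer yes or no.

D₁ = -440, D₂ = -440
f: flip: (15,-10,9)→(9,10,15)
f: translate: b→-8 (≡10 mod 18), so (9,10,15)→(9,-8,14)
f: reduced (well bottom): (9,-8,14) with a≤c, −a<b≤a
g: translate: b→-28 (≡312 mod 68), so (34,312,719)→(34,-28,9)
g: flip: (34,-28,9)→(9,28,34)
g: translate: b→-8 (≡28 mod 18), so (9,28,34)→(9,-8,14)
g: reduced (well bottom): (9,-8,14) with a≤c, −a<b≤a
reduced forms (9, -8, 14) vs (9, -8, 14) ⇒ equivalent

yes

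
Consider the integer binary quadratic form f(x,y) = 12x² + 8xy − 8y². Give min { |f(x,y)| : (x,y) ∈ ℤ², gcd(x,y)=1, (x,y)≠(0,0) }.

river: ρ → (-8,8,12)
river: ρ → (12,16,-4)
river: ρ → (-4,16,12)
river: ρ → (12,8,-8)
closes: descent 0, river 4
min |a| on river = 4

4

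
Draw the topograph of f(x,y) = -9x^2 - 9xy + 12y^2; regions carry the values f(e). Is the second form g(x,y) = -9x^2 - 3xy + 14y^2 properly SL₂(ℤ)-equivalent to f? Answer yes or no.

D₁ = 513, D₂ = 513
river cycle of f (length 6): (12, 9, -9), (-9, 9, 12), (12, 15, -6), (-6, 21, 3), (3, 21, -6), (-6, 15, 12)
river cycle of g (length 16): (-9, 15, 8), (8, 17, -7), (-7, 11, 14), (14, 17, -4), (-4, 15, 18), (18, 21, -1), (-1, 21, 18), (18, 15, -4), (-4, 17, 14), (14, 11, -7), … (6 more)
cycles differ ⇒ inequivalent

no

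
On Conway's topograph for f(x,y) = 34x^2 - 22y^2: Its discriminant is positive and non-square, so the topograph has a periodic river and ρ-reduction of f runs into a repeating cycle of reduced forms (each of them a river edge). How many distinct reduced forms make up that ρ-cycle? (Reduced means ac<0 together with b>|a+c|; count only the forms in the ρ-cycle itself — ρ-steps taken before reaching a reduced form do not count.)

D = 2992, ⌊√D⌋ = 54
descent: ρ → (-22,44,12)  [lands on river]
river: ρ → (12,52,-6)
river: ρ → (-6,44,44)
river: ρ → (44,44,-6)
river: ρ → (-6,52,12)
river: ρ → (12,44,-22)
ρ-cycle length = 6 (tail of 1 descent step not counted)

6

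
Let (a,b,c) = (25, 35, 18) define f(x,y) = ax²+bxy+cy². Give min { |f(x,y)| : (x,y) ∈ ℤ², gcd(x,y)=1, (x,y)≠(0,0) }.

translate: b→-15 (≡35 mod 50), so (25,35,18)→(25,-15,8)
flip: (25,-15,8)→(8,15,25)
translate: b→-1 (≡15 mod 16), so (8,15,25)→(8,-1,18)
reduced (well bottom): (8,-1,18) with a≤c, −a<b≤a
well minimum = a = 8

8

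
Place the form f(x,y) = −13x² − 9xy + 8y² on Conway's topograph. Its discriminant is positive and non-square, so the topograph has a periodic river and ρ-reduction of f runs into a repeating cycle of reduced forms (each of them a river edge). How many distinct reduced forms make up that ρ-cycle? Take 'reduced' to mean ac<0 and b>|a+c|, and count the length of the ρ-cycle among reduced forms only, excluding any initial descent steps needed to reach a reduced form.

D = 497, ⌊√D⌋ = 22
descent: ρ → (8,9,-13)  [lands on river]
river: ρ → (-13,17,4)
river: ρ → (4,15,-17)
river: ρ → (-17,19,2)
river: ρ → (2,21,-7)
river: ρ → (-7,21,2)
river: ρ → (2,19,-17)
river: ρ → (-17,15,4)
river: ρ → (4,17,-13)
river: ρ → (-13,9,8)
river: ρ → (8,7,-14)
river: ρ → (-14,21,1)
river: ρ → (1,21,-14)
river: ρ → (-14,7,8)
ρ-cycle length = 14 (tail of 1 descent step not counted)

14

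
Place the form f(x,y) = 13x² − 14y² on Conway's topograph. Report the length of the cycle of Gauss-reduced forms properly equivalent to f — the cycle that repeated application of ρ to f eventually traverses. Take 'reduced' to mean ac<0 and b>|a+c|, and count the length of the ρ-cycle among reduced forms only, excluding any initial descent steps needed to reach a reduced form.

D = 728, ⌊√D⌋ = 26
descent: ρ → (-14,0,13)
descent: ρ → (13,26,-1)  [lands on river]
river: ρ → (-1,26,13)
ρ-cycle length = 2 (tail of 2 descent steps not counted)

2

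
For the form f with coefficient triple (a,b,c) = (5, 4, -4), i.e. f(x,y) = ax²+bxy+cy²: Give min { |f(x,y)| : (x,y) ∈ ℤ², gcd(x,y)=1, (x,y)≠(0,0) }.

river: ρ → (-4,4,5)
river: ρ → (5,6,-3)
river: ρ → (-3,6,5)
river: ρ → (5,4,-4)
closes: descent 0, river 4
min |a| on river = 3

3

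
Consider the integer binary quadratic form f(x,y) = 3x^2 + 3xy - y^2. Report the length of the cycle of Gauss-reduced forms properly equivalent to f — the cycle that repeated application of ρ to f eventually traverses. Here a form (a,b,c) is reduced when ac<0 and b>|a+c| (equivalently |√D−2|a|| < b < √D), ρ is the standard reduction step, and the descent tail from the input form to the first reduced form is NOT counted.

D = 21, ⌊√D⌋ = 4
river: ρ → (-1,3,3)
river: ρ → (3,3,-1)
ρ-cycle length = 2 (tail of 0 descent steps not counted)

2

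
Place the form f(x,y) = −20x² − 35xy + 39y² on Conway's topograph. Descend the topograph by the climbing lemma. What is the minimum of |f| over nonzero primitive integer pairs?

descent: ρ → (39,35,-20)  [lands on river]
river: ρ → (-20,45,29)
river: ρ → (29,13,-36)
river: ρ → (-36,59,6)
river: ρ → (6,61,-26)
river: ρ → (-26,43,24)
river: ρ → (24,53,-16)
river: ρ → (-16,43,39)
closes: descent 1, river 8
min |a| on river = 6

6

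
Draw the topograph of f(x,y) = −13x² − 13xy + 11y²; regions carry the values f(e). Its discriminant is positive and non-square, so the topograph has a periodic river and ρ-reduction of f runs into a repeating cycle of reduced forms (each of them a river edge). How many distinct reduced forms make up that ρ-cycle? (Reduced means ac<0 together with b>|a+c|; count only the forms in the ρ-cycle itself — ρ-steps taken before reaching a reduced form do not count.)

D = 741, ⌊√D⌋ = 27
descent: ρ → (11,13,-13)  [lands on river]
river: ρ → (-13,13,11)
river: ρ → (11,9,-15)
river: ρ → (-15,21,5)
river: ρ → (5,19,-19)
river: ρ → (-19,19,5)
river: ρ → (5,21,-15)
river: ρ → (-15,9,11)
ρ-cycle length = 8 (tail of 1 descent step not counted)

8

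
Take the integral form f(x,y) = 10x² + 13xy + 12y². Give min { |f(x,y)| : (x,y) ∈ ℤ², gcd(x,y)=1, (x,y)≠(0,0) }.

translate: b→-7 (≡13 mod 20), so (10,13,12)→(10,-7,9)
flip: (10,-7,9)→(9,7,10)
reduced (well bottom): (9,7,10) with a≤c, −a<b≤a
well minimum = a = 9

9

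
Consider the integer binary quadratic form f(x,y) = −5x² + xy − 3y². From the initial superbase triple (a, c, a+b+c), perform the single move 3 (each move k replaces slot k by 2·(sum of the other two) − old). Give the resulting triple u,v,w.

start (-5,-3,-7) = (f(1,0),f(0,1),f(1,1))
replace slot 3: 2·((-5)+(-3)) − (-7) = -9 → (-5,-3,-9)

-5,-3,-9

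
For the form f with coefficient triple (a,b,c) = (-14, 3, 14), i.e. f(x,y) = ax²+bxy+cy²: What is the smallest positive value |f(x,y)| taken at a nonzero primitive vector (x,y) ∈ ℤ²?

river: ρ → (14,25,-3)
river: ρ → (-3,23,22)
river: ρ → (22,21,-4)
river: ρ → (-4,27,4)
river: ρ → (4,21,-22)
river: ρ → (-22,23,3)
river: ρ → (3,25,-14)
river: ρ → (-14,3,14)
closes: descent 0, river 8
min |a| on river = 3

3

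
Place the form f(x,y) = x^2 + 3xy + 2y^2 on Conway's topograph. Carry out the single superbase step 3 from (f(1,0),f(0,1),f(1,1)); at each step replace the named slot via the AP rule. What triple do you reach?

start (1,2,6) = (f(1,0),f(0,1),f(1,1))
replace slot 3: 2·(1+2) − 6 = 0 → (1,2,0)

1,2,0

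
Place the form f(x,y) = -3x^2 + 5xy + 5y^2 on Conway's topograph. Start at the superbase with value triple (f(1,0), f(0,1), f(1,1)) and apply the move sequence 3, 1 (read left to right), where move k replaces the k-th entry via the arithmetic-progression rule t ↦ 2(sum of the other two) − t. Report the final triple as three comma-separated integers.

start (-3,5,7) = (f(1,0),f(0,1),f(1,1))
replace slot 3: 2·((-3)+5) − 7 = -3 → (-3,5,-3)
replace slot 1: 2·(5+(-3)) − (-3) = 7 → (7,5,-3)

7,5,-3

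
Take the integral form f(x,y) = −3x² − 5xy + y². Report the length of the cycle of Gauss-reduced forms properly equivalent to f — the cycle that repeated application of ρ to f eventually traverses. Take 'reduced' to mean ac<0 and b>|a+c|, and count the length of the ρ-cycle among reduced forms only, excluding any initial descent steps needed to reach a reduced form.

D = 37, ⌊√D⌋ = 6
descent: ρ → (1,5,-3)  [lands on river]
river: ρ → (-3,1,3)
river: ρ → (3,5,-1)
river: ρ → (-1,5,3)
river: ρ → (3,1,-3)
river: ρ → (-3,5,1)
ρ-cycle length = 6 (tail of 1 descent step not counted)

6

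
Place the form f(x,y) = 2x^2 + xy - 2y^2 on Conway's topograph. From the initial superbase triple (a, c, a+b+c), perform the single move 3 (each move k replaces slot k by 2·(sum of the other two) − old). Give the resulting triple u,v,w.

start (2,-2,1) = (f(1,0),f(0,1),f(1,1))
replace slot 3: 2·(2+(-2)) − 1 = -1 → (2,-2,-1)

2,-2,-1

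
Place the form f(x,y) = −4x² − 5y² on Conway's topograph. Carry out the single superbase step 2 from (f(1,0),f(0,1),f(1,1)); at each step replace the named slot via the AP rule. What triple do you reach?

start (-4,-5,-9) = (f(1,0),f(0,1),f(1,1))
replace slot 2: 2·((-4)+(-9)) − (-5) = -21 → (-4,-21,-9)

-4,-21,-9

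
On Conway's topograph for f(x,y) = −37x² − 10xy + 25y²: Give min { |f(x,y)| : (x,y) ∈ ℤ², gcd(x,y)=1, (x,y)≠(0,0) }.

descent: ρ → (25,60,-2)  [lands on river]
river: ρ → (-2,60,25)
river: ρ → (25,40,-22)
river: ρ → (-22,48,17)
river: ρ → (17,54,-13)
river: ρ → (-13,50,25)
river: ρ → (25,50,-13)
river: ρ → (-13,54,17)
river: ρ → (17,48,-22)
river: ρ → (-22,40,25)
closes: descent 1, river 10
min |a| on river = 2

2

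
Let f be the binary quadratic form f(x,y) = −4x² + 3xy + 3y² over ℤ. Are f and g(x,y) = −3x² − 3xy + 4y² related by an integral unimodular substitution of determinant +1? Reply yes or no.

D₁ = 57, D₂ = 57
river cycle of f (length 6): (3, 3, -4), (-4, 5, 2), (2, 7, -1), (-1, 7, 2), (2, 5, -4), (-4, 3, 3)
river cycle of g (length 6): (4, 3, -3), (-3, 3, 4), (4, 5, -2), (-2, 7, 1), (1, 7, -2), (-2, 5, 4)
cycles differ ⇒ inequivalent

no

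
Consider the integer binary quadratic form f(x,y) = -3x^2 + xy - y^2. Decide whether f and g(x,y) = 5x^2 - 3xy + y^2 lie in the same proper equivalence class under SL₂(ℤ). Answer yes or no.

D₁ = -11, D₂ = -11
f is negative-definite; reduce −f:
−f: flip: (3,-1,1)→(1,1,3)
−f: reduced (well bottom): (1,1,3) with a≤c, −a<b≤a
flip sign back: reduced form of f is (-1,-1,-3)
g: flip: (5,-3,1)→(1,3,5)
g: translate: b→1 (≡3 mod 2), so (1,3,5)→(1,1,3)
g: reduced (well bottom): (1,1,3) with a≤c, −a<b≤a
reduced forms (-1, -1, -3) vs (1, 1, 3) ⇒ inequivalent

no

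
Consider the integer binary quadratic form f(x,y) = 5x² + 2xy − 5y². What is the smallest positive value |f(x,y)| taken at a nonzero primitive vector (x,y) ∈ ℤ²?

river: ρ → (-5,8,2)
river: ρ → (2,8,-5)
river: ρ → (-5,2,5)
river: ρ → (5,8,-2)
river: ρ → (-2,8,5)
river: ρ → (5,2,-5)
closes: descent 0, river 6
min |a| on river = 2

2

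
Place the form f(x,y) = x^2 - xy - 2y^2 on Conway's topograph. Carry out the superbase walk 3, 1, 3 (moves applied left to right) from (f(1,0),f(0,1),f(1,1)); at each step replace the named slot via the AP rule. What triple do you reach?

start (1,-2,-2) = (f(1,0),f(0,1),f(1,1))
replace slot 3: 2·(1+(-2)) − (-2) = 0 → (1,-2,0)
replace slot 1: 2·((-2)+0) − 1 = -5 → (-5,-2,0)
replace slot 3: 2·((-5)+(-2)) − 0 = -14 → (-5,-2,-14)

-5,-2,-14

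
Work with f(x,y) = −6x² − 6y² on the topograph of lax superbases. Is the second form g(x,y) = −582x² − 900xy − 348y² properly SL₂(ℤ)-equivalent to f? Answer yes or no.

D₁ = -144, D₂ = -144
f is negative-definite; reduce −f:
−f: reduced (well bottom): (6,0,6) with a≤c, −a<b≤a
flip sign back: reduced form of f is (-6,0,-6)
g is negative-definite; reduce −g:
−g: translate: b→-264 (≡900 mod 1164), so (582,900,348)→(582,-264,30)
−g: flip: (582,-264,30)→(30,264,582)
−g: translate: b→24 (≡264 mod 60), so (30,264,582)→(30,24,6)
−g: flip: (30,24,6)→(6,-24,30)
−g: translate: b→0 (≡-24 mod 12), so (6,-24,30)→(6,0,6)
−g: reduced (well bottom): (6,0,6) with a≤c, −a<b≤a
flip sign back: reduced form of g is (-6,0,-6)
reduced forms (-6, 0, -6) vs (-6, 0, -6) ⇒ equivalent

yes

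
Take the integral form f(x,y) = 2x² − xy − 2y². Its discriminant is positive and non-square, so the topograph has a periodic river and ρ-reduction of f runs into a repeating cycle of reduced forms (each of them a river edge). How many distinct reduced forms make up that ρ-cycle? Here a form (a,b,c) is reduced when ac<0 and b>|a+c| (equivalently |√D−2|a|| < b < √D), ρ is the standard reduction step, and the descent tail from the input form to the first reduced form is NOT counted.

D = 17, ⌊√D⌋ = 4
descent: ρ → (-2,1,2)  [lands on river]
river: ρ → (2,3,-1)
river: ρ → (-1,3,2)
river: ρ → (2,1,-2)
river: ρ → (-2,3,1)
river: ρ → (1,3,-2)
ρ-cycle length = 6 (tail of 1 descent step not counted)

6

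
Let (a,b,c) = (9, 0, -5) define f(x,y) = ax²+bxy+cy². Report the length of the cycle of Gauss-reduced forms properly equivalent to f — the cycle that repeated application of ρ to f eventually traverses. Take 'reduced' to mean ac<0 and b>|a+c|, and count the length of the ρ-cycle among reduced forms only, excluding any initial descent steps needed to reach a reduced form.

D = 180, ⌊√D⌋ = 13
descent: ρ → (-5,10,4)  [lands on river]
river: ρ → (4,6,-9)
river: ρ → (-9,12,1)
river: ρ → (1,12,-9)
river: ρ → (-9,6,4)
river: ρ → (4,10,-5)
ρ-cycle length = 6 (tail of 1 descent step not counted)

6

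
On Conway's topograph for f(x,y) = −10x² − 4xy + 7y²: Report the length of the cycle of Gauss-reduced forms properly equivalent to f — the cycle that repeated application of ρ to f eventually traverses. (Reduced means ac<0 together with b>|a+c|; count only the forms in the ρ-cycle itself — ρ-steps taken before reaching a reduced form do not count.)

D = 296, ⌊√D⌋ = 17
descent: ρ → (7,4,-10)  [lands on river]
river: ρ → (-10,16,1)
river: ρ → (1,16,-10)
river: ρ → (-10,4,7)
river: ρ → (7,10,-7)
river: ρ → (-7,4,10)
river: ρ → (10,16,-1)
river: ρ → (-1,16,10)
river: ρ → (10,4,-7)
river: ρ → (-7,10,7)
ρ-cycle length = 10 (tail of 1 descent step not counted)

10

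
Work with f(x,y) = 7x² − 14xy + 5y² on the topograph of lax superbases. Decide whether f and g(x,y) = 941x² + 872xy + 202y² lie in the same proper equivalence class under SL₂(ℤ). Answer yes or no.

D₁ = 56, D₂ = 56
river cycle of f (length 4): (5, 4, -2), (-2, 4, 5), (5, 6, -1), (-1, 6, 5)
river cycle of g (length 4): (5, 4, -2), (-2, 4, 5), (5, 6, -1), (-1, 6, 5)
cycles coincide ⇒ equivalent

yes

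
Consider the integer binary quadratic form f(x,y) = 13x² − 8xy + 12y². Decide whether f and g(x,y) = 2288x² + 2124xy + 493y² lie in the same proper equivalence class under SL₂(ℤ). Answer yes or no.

D₁ = -560, D₂ = -560
f: flip: (13,-8,12)→(12,8,13)
f: reduced (well bottom): (12,8,13) with a≤c, −a<b≤a
g: flip: (2288,2124,493)→(493,-2124,2288)
g: translate: b→-152 (≡-2124 mod 986), so (493,-2124,2288)→(493,-152,12)
g: flip: (493,-152,12)→(12,152,493)
g: translate: b→8 (≡152 mod 24), so (12,152,493)→(12,8,13)
g: reduced (well bottom): (12,8,13) with a≤c, −a<b≤a
reduced forms (12, 8, 13) vs (12, 8, 13) ⇒ equivalent

yes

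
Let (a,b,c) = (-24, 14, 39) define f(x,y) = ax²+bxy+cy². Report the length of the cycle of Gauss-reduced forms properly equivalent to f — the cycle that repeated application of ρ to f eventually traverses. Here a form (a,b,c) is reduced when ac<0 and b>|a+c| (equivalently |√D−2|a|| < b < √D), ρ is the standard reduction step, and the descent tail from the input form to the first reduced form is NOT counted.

D = 3940, ⌊√D⌋ = 62
descent: ρ → (39,-14,-24)
descent: ρ → (-24,62,1)  [lands on river]
river: ρ → (1,62,-24)
river: ρ → (-24,34,29)
river: ρ → (29,24,-29)
river: ρ → (-29,34,24)
river: ρ → (24,62,-1)
river: ρ → (-1,62,24)
river: ρ → (24,34,-29)
river: ρ → (-29,24,29)
river: ρ → (29,34,-24)
ρ-cycle length = 10 (tail of 2 descent steps not counted)

10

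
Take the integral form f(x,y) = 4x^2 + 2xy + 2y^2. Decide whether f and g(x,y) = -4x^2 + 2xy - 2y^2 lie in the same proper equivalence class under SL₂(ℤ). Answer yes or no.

D₁ = -28, D₂ = -28
f: flip: (4,2,2)→(2,-2,4)
f: translate: b→2 (≡-2 mod 4), so (2,-2,4)→(2,2,4)
f: reduced (well bottom): (2,2,4) with a≤c, −a<b≤a
g is negative-definite; reduce −g:
−g: flip: (4,-2,2)→(2,2,4)
−g: reduced (well bottom): (2,2,4) with a≤c, −a<b≤a
flip sign back: reduced form of g is (-2,-2,-4)
reduced forms (2, 2, 4) vs (-2, -2, -4) ⇒ inequivalent

no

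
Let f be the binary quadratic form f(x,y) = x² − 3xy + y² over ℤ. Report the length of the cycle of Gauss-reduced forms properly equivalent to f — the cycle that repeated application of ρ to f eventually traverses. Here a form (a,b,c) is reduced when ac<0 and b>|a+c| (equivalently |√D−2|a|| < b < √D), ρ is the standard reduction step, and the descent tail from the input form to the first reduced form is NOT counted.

D = 5, ⌊√D⌋ = 2
descent: ρ → (1,1,-1)  [lands on river]
river: ρ → (-1,1,1)
ρ-cycle length = 2 (tail of 1 descent step not counted)

2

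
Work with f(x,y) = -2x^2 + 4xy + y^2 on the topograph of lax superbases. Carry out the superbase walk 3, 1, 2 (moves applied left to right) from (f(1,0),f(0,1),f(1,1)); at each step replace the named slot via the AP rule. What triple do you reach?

start (-2,1,3) = (f(1,0),f(0,1),f(1,1))
replace slot 3: 2·((-2)+1) − 3 = -5 → (-2,1,-5)
replace slot 1: 2·(1+(-5)) − (-2) = -6 → (-6,1,-5)
replace slot 2: 2·((-6)+(-5)) − 1 = -23 → (-6,-23,-5)

-6,-23,-5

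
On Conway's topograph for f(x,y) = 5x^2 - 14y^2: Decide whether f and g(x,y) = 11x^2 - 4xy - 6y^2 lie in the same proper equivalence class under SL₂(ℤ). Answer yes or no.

D₁ = 280, D₂ = 280
river cycle of f (length 6): (5, 10, -9), (-9, 8, 6), (6, 16, -1), (-1, 16, 6), (6, 8, -9), (-9, 10, 5)
river cycle of g (length 6): (-6, 16, 1), (1, 16, -6), (-6, 8, 9), (9, 10, -5), (-5, 10, 9), (9, 8, -6)
cycles differ ⇒ inequivalent

no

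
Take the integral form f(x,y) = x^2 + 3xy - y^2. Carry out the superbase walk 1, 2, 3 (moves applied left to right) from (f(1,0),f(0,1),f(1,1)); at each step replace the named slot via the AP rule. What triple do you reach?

start (1,-1,3) = (f(1,0),f(0,1),f(1,1))
replace slot 1: 2·((-1)+3) − 1 = 3 → (3,-1,3)
replace slot 2: 2·(3+3) − (-1) = 13 → (3,13,3)
replace slot 3: 2·(3+13) − 3 = 29 → (3,13,29)

3,13,29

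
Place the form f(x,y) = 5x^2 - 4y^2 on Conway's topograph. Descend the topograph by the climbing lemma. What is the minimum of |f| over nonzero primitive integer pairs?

descent: ρ → (-4,8,1)  [lands on river]
river: ρ → (1,8,-4)
closes: descent 1, river 2
min |a| on river = 1

1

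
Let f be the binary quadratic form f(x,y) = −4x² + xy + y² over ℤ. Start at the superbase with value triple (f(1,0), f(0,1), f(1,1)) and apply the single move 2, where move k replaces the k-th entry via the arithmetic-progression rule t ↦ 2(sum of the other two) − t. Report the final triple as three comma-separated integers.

start (-4,1,-2) = (f(1,0),f(0,1),f(1,1))
replace slot 2: 2·((-4)+(-2)) − 1 = -13 → (-4,-13,-2)

-4,-13,-2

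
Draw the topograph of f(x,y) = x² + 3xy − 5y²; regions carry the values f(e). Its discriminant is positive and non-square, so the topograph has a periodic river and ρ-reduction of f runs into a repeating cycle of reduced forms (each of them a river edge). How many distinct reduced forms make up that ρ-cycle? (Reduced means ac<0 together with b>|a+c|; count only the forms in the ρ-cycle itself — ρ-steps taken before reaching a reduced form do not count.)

D = 29, ⌊√D⌋ = 5
descent: ρ → (-5,-3,1)
descent: ρ → (1,5,-1)  [lands on river]
river: ρ → (-1,5,1)
ρ-cycle length = 2 (tail of 2 descent steps not counted)

2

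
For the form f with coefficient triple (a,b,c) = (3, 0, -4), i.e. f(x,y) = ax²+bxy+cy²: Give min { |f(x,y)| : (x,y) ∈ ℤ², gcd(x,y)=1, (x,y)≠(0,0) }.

descent: ρ → (-4,0,3)
descent: ρ → (3,6,-1)  [lands on river]
river: ρ → (-1,6,3)
closes: descent 2, river 2
min |a| on river = 1

1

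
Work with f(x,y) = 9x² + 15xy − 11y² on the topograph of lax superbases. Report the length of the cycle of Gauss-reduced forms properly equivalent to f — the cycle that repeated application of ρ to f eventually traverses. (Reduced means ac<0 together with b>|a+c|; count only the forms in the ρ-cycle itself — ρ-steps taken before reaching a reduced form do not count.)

D = 621, ⌊√D⌋ = 24
river: ρ → (-11,7,13)
river: ρ → (13,19,-5)
river: ρ → (-5,21,9)
river: ρ → (9,15,-11)
ρ-cycle length = 4 (tail of 0 descent steps not counted)

4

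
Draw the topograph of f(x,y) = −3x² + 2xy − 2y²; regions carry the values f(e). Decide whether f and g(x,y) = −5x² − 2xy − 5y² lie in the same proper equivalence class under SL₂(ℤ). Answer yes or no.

D₁ = -20, D₂ = -96
discriminants differ ⇒ not SL₂(ℤ)-equivalent

no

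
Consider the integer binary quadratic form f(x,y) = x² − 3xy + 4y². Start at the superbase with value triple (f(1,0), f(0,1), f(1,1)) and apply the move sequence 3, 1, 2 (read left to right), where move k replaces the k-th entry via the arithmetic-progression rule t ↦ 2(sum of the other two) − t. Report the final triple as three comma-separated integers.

start (1,4,2) = (f(1,0),f(0,1),f(1,1))
replace slot 3: 2·(1+4) − 2 = 8 → (1,4,8)
replace slot 1: 2·(4+8) − 1 = 23 → (23,4,8)
replace slot 2: 2·(23+8) − 4 = 58 → (23,58,8)

23,58,8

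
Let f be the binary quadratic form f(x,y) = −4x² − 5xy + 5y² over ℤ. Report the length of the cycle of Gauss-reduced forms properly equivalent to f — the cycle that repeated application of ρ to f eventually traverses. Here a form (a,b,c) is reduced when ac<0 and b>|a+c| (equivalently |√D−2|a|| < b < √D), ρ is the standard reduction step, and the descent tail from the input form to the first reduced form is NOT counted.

D = 105, ⌊√D⌋ = 10
descent: ρ → (5,5,-4)  [lands on river]
river: ρ → (-4,3,6)
river: ρ → (6,9,-1)
river: ρ → (-1,9,6)
river: ρ → (6,3,-4)
river: ρ → (-4,5,5)
ρ-cycle length = 6 (tail of 1 descent step not counted)

6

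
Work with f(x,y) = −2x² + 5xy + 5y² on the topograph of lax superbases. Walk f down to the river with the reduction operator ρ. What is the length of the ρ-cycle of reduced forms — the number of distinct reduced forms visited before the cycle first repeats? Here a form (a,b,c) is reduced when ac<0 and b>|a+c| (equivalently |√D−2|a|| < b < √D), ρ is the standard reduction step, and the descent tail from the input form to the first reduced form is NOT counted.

D = 65, ⌊√D⌋ = 8
river: ρ → (5,5,-2)
river: ρ → (-2,7,2)
river: ρ → (2,5,-5)
river: ρ → (-5,5,2)
river: ρ → (2,7,-2)
river: ρ → (-2,5,5)
ρ-cycle length = 6 (tail of 0 descent steps not counted)

6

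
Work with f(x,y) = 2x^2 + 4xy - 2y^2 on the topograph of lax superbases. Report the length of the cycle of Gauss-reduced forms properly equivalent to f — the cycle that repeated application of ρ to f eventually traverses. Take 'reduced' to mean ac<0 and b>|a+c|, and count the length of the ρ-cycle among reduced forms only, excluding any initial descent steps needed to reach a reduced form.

D = 32, ⌊√D⌋ = 5
river: ρ → (-2,4,2)
river: ρ → (2,4,-2)
ρ-cycle length = 2 (tail of 0 descent steps not counted)

2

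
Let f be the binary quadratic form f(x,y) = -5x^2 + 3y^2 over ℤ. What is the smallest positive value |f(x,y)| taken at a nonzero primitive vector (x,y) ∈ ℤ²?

descent: ρ → (3,6,-2)  [lands on river]
river: ρ → (-2,6,3)
closes: descent 1, river 2
min |a| on river = 2

2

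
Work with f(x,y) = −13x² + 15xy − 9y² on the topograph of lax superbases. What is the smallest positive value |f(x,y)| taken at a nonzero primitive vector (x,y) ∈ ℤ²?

translate: b→11 (≡-15 mod 26), so (13,-15,9)→(13,11,7)
flip: (13,11,7)→(7,-11,13)
translate: b→3 (≡-11 mod 14), so (7,-11,13)→(7,3,9)
reduced (well bottom): (7,3,9) with a≤c, −a<b≤a
well minimum |f| = |-7| = 7 (negative-definite)

7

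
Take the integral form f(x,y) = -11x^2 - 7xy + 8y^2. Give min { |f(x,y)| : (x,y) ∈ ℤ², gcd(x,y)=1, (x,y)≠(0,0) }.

descent: ρ → (8,7,-11)  [lands on river]
river: ρ → (-11,15,4)
river: ρ → (4,17,-7)
river: ρ → (-7,11,10)
river: ρ → (10,9,-8)
river: ρ → (-8,7,11)
river: ρ → (11,15,-4)
river: ρ → (-4,17,7)
river: ρ → (7,11,-10)
river: ρ → (-10,9,8)
closes: descent 1, river 10
min |a| on river = 4

4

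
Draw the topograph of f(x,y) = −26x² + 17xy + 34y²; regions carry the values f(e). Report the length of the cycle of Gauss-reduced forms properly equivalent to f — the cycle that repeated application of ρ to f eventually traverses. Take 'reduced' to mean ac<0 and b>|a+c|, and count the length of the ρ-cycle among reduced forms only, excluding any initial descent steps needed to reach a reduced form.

D = 3825, ⌊√D⌋ = 61
river: ρ → (34,51,-9)
river: ρ → (-9,57,16)
river: ρ → (16,39,-36)
river: ρ → (-36,33,19)
river: ρ → (19,43,-26)
river: ρ → (-26,61,1)
river: ρ → (1,61,-26)
river: ρ → (-26,43,19)
river: ρ → (19,33,-36)
river: ρ → (-36,39,16)
river: ρ → (16,57,-9)
river: ρ → (-9,51,34)
river: ρ → (34,17,-26)
river: ρ → (-26,35,25)
river: ρ → (25,15,-36)
river: ρ → (-36,57,4)
river: ρ → (4,55,-50)
river: ρ → (-50,45,9)
river: ρ → (9,45,-50)
river: ρ → (-50,55,4)
river: ρ → (4,57,-36)
river: ρ → (-36,15,25)
river: ρ → (25,35,-26)
river: ρ → (-26,17,34)
ρ-cycle length = 24 (tail of 0 descent steps not counted)

24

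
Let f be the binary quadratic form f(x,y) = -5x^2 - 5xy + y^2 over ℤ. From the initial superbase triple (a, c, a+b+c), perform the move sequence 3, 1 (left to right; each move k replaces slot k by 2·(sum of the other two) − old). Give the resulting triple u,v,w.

start (-5,1,-9) = (f(1,0),f(0,1),f(1,1))
replace slot 3: 2·((-5)+1) − (-9) = 1 → (-5,1,1)
replace slot 1: 2·(1+1) − (-5) = 9 → (9,1,1)

9,1,1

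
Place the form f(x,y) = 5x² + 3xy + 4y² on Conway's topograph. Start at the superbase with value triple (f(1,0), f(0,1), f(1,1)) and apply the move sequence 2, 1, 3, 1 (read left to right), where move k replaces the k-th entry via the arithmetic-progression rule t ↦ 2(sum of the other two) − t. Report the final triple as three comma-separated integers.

start (5,4,12) = (f(1,0),f(0,1),f(1,1))
replace slot 2: 2·(5+12) − 4 = 30 → (5,30,12)
replace slot 1: 2·(30+12) − 5 = 79 → (79,30,12)
replace slot 3: 2·(79+30) − 12 = 206 → (79,30,206)
replace slot 1: 2·(30+206) − 79 = 393 → (393,30,206)

393,30,206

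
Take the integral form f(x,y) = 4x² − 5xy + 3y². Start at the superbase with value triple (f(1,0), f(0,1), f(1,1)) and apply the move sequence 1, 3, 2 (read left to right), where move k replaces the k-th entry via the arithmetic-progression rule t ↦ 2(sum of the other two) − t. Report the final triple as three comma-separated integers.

start (4,3,2) = (f(1,0),f(0,1),f(1,1))
replace slot 1: 2·(3+2) − 4 = 6 → (6,3,2)
replace slot 3: 2·(6+3) − 2 = 16 → (6,3,16)
replace slot 2: 2·(6+16) − 3 = 41 → (6,41,16)

6,41,16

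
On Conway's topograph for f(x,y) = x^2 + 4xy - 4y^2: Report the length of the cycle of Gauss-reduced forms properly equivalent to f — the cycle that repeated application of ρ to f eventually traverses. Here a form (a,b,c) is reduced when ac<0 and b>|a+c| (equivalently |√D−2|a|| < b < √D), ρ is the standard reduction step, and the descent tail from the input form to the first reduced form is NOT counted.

D = 32, ⌊√D⌋ = 5
river: ρ → (-4,4,1)
river: ρ → (1,4,-4)
ρ-cycle length = 2 (tail of 0 descent steps not counted)

2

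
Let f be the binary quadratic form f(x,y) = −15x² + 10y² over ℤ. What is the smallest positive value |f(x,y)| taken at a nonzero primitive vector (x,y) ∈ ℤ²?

descent: ρ → (10,20,-5)  [lands on river]
river: ρ → (-5,20,10)
closes: descent 1, river 2
min |a| on river = 5

5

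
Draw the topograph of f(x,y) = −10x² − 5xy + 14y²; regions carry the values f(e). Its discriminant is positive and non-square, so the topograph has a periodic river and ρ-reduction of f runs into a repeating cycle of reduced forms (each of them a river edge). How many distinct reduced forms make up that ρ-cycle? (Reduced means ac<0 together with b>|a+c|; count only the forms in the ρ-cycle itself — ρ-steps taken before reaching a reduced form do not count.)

D = 585, ⌊√D⌋ = 24
descent: ρ → (14,5,-10)  [lands on river]
river: ρ → (-10,15,9)
river: ρ → (9,21,-4)
river: ρ → (-4,19,14)
river: ρ → (14,9,-9)
river: ρ → (-9,9,14)
river: ρ → (14,19,-4)
river: ρ → (-4,21,9)
river: ρ → (9,15,-10)
river: ρ → (-10,5,14)
river: ρ → (14,23,-1)
river: ρ → (-1,23,14)
ρ-cycle length = 12 (tail of 1 descent step not counted)

12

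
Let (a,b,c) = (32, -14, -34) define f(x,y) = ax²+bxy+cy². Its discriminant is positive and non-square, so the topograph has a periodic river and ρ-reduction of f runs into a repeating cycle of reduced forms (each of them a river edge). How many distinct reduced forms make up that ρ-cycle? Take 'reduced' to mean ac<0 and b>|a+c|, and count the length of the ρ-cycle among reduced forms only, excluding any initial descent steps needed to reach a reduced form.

D = 4548, ⌊√D⌋ = 67
descent: ρ → (-34,14,32)  [lands on river]
river: ρ → (32,50,-16)
river: ρ → (-16,46,38)
river: ρ → (38,30,-24)
river: ρ → (-24,66,2)
river: ρ → (2,66,-24)
river: ρ → (-24,30,38)
river: ρ → (38,46,-16)
river: ρ → (-16,50,32)
river: ρ → (32,14,-34)
river: ρ → (-34,54,12)
river: ρ → (12,66,-4)
river: ρ → (-4,62,44)
river: ρ → (44,26,-22)
river: ρ → (-22,62,8)
river: ρ → (8,66,-6)
river: ρ → (-6,66,8)
river: ρ → (8,62,-22)
river: ρ → (-22,26,44)
river: ρ → (44,62,-4)
river: ρ → (-4,66,12)
river: ρ → (12,54,-34)
ρ-cycle length = 22 (tail of 1 descent step not counted)

22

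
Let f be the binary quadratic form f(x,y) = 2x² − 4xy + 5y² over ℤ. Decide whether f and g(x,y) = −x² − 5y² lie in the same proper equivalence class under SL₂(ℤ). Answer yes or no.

D₁ = -24, D₂ = -20
discriminants differ ⇒ not SL₂(ℤ)-equivalent

no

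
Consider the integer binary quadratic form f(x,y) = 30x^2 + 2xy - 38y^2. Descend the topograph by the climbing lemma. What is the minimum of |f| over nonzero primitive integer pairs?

descent: ρ → (-38,-2,30)
descent: ρ → (30,62,-6)  [lands on river]
river: ρ → (-6,58,50)
river: ρ → (50,42,-14)
river: ρ → (-14,42,50)
river: ρ → (50,58,-6)
river: ρ → (-6,62,30)
river: ρ → (30,58,-10)
river: ρ → (-10,62,18)
river: ρ → (18,46,-34)
river: ρ → (-34,22,30)
river: ρ → (30,38,-26)
river: ρ → (-26,66,2)
river: ρ → (2,66,-26)
river: ρ → (-26,38,30)
river: ρ → (30,22,-34)
river: ρ → (-34,46,18)
river: ρ → (18,62,-10)
river: ρ → (-10,58,30)
closes: descent 2, river 18
min |a| on river = 2

2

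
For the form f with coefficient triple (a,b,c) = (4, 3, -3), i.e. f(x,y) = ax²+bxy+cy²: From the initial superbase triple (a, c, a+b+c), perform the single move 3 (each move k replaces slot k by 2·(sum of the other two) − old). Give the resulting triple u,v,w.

start (4,-3,4) = (f(1,0),f(0,1),f(1,1))
replace slot 3: 2·(4+(-3)) − 4 = -2 → (4,-3,-2)

4,-3,-2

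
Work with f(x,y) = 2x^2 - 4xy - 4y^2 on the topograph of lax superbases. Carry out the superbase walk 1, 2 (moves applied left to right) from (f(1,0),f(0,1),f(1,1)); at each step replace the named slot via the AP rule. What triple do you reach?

start (2,-4,-6) = (f(1,0),f(0,1),f(1,1))
replace slot 1: 2·((-4)+(-6)) − 2 = -22 → (-22,-4,-6)
replace slot 2: 2·((-22)+(-6)) − (-4) = -52 → (-22,-52,-6)

-22,-52,-6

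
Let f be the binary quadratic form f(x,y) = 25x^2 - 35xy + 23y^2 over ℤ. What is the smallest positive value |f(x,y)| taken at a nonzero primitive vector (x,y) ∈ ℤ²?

translate: b→15 (≡-35 mod 50), so (25,-35,23)→(25,15,13)
flip: (25,15,13)→(13,-15,25)
translate: b→11 (≡-15 mod 26), so (13,-15,25)→(13,11,23)
reduced (well bottom): (13,11,23) with a≤c, −a<b≤a
well minimum = a = 13

13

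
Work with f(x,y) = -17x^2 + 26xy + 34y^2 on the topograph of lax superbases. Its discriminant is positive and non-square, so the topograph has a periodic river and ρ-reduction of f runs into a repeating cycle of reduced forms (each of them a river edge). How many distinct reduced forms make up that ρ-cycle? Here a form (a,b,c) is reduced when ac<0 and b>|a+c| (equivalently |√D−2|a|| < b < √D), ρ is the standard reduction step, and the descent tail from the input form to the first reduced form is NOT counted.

D = 2988, ⌊√D⌋ = 54
river: ρ → (34,42,-9)
river: ρ → (-9,48,19)
river: ρ → (19,28,-29)
river: ρ → (-29,30,18)
river: ρ → (18,42,-17)
river: ρ → (-17,26,34)
ρ-cycle length = 6 (tail of 0 descent steps not counted)

6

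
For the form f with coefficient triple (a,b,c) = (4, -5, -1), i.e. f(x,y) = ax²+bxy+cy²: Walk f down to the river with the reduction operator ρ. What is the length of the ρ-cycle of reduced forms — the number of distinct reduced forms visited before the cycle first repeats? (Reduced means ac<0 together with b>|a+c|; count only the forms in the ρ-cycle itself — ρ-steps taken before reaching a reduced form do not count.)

D = 41, ⌊√D⌋ = 6
descent: ρ → (-1,5,4)  [lands on river]
river: ρ → (4,3,-2)
river: ρ → (-2,5,2)
river: ρ → (2,3,-4)
river: ρ → (-4,5,1)
river: ρ → (1,5,-4)
river: ρ → (-4,3,2)
river: ρ → (2,5,-2)
river: ρ → (-2,3,4)
river: ρ → (4,5,-1)
ρ-cycle length = 10 (tail of 1 descent step not counted)

10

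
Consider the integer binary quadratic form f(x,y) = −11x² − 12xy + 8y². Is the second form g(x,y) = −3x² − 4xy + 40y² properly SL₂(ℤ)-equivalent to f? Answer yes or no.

D₁ = 496, D₂ = 496
river cycle of f (length 16): (8, 12, -11), (-11, 10, 9), (9, 8, -12), (-12, 16, 5), (5, 14, -15), (-15, 16, 4), (4, 16, -15), (-15, 14, 5), (5, 16, -12), (-12, 8, 9), … (6 more)
river cycle of g (length 16): (-3, 20, 8), (8, 12, -11), (-11, 10, 9), (9, 8, -12), (-12, 16, 5), (5, 14, -15), (-15, 16, 4), (4, 16, -15), (-15, 14, 5), (5, 16, -12), … (6 more)
cycles coincide ⇒ equivalent

yes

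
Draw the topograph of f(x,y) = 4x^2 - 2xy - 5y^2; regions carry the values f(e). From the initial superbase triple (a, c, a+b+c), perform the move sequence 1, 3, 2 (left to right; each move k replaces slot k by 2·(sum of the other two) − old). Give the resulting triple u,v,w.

start (4,-5,-3) = (f(1,0),f(0,1),f(1,1))
replace slot 1: 2·((-5)+(-3)) − 4 = -20 → (-20,-5,-3)
replace slot 3: 2·((-20)+(-5)) − (-3) = -47 → (-20,-5,-47)
replace slot 2: 2·((-20)+(-47)) − (-5) = -129 → (-20,-129,-47)

-20,-129,-47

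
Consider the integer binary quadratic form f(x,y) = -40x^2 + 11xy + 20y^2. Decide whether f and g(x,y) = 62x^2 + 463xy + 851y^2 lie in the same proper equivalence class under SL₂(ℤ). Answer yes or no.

D₁ = 3321, D₂ = 3321
river cycle of f (length 42): (20, 29, -31), (-31, 33, 18), (18, 39, -25), (-25, 11, 32), (32, 53, -4), (-4, 51, 45), (45, 39, -10), (-10, 41, 41), (41, 41, -10), (-10, 39, 45), … (32 more)
river cycle of g (length 42): (-9, 51, 20), (20, 29, -31), (-31, 33, 18), (18, 39, -25), (-25, 11, 32), (32, 53, -4), (-4, 51, 45), (45, 39, -10), (-10, 41, 41), (41, 41, -10), … (32 more)
cycles coincide ⇒ equivalent

yes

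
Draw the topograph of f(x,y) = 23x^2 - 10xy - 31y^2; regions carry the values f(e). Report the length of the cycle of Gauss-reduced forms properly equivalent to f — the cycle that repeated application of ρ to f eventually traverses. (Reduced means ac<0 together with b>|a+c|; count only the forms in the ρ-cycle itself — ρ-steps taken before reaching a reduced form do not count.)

D = 2952, ⌊√D⌋ = 54
descent: ρ → (-31,10,23)  [lands on river]
river: ρ → (23,36,-18)
river: ρ → (-18,36,23)
river: ρ → (23,10,-31)
river: ρ → (-31,52,2)
river: ρ → (2,52,-31)
ρ-cycle length = 6 (tail of 1 descent step not counted)

6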